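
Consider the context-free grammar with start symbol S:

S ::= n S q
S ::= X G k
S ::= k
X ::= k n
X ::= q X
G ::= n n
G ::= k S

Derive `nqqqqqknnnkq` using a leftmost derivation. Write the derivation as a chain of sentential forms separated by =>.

S => nSq => nXGkq => nqXGkq => nqqXGkq => nqqqXGkq => nqqqqXGkq => nqqqqqXGkq => nqqqqqknGkq => nqqqqqknnnkq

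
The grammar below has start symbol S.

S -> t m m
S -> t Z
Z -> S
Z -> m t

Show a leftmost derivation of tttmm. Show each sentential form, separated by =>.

S => tZ   [S -> t Z]
tZ => tS   [Z -> S]
tS => ttZ   [S -> t Z]
ttZ => ttS   [Z -> S]
ttS => tttmm   [S -> t m m]

S => tZ => tS => ttZ => ttS => tttmm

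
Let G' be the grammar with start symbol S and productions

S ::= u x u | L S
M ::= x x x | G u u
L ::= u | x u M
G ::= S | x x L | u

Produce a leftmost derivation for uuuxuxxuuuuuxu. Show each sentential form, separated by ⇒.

S⇒LS⇒uS⇒uLS⇒uuS⇒uuLS⇒uuuS⇒uuuLS⇒uuuxuMS⇒uuuxuGuuS⇒uuuxuxxLuuS⇒uuuxuxxuuuS⇒uuuxuxxuuuLS⇒uuuxuxxuuuuS⇒uuuxuxxuuuuuxu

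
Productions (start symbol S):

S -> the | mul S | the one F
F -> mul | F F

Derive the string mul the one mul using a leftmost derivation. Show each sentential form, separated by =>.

S => mul S   [S -> mul S]
mul S => mul the one F   [S -> the one F]
mul the one F => mul the one mul   [F -> mul]

S => mul S => mul the one F => mul the one mul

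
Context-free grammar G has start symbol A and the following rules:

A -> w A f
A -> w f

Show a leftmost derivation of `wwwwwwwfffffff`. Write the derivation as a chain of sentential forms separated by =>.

A => wAf => wwAff => wwwAfff => wwwwAffff => wwwwwAfffff => wwwwwwAffffff => wwwwwwwfffffff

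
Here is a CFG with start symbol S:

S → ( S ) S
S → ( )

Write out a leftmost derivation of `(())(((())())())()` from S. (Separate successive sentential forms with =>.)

S => (S)S => (())S => (())(S)S => (())((S)S)S => (())(((S)S)S)S => (())(((())S)S)S => (())(((())())S)S => (())(((())())())S => (())(((())())())()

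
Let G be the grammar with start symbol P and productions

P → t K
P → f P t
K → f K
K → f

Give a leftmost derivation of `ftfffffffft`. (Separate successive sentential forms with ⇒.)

P ⇒ fPt ⇒ ftKt ⇒ ftfKt ⇒ ftffKt ⇒ ftfffKt ⇒ ftffffKt ⇒ ftfffffKt ⇒ ftffffffKt ⇒ ftfffffffKt ⇒ ftfffffffft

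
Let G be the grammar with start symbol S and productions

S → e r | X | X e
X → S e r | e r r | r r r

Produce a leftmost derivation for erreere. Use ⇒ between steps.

S ⇒ Xe   [S → X e]
Xe ⇒ Sere   [X → S e r]
Sere ⇒ Xeere   [S → X e]
Xeere ⇒ erreere   [X → e r r]

S ⇒ Xe ⇒ Sere ⇒ Xeere ⇒ erreere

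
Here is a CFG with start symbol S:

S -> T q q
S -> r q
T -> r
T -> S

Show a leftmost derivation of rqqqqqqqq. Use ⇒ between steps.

S⇒Tqq⇒Sqq⇒Tqqqq⇒Sqqqq⇒Tqqqqqq⇒Sqqqqqq⇒Tqqqqqqqq⇒rqqqqqqqq

S ⇒ Tqq   [S -> T q q]
Tqq ⇒ Sqq   [T -> S]
Sqq ⇒ Tqqqq   [S -> T q q]
Tqqqq ⇒ Sqqqq   [T -> S]
Sqqqq ⇒ Tqqqqqq   [S -> T q q]
Tqqqqqq ⇒ Sqqqqqq   [T -> S]
Sqqqqqq ⇒ Tqqqqqqqq   [S -> T q q]
Tqqqqqqqq ⇒ rqqqqqqqq   [T -> r]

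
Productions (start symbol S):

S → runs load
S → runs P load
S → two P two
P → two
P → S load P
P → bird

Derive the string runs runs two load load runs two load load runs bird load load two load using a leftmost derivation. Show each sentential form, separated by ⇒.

S ⇒ runs P load   [S → runs P load]
runs P load ⇒ runs S load P load   [P → S load P]
runs S load P load ⇒ runs runs P load load P load   [S → runs P load]
runs runs P load load P load ⇒ runs runs two load load P load   [P → two]
runs runs two load load P load ⇒ runs runs two load load S load P load   [P → S load P]
runs runs two load load S load P load ⇒ runs runs two load load runs P load load P load   [S → runs P load]
runs runs two load load runs P load load P load ⇒ runs runs two load load runs two load load P load   [P → two]
runs runs two load load runs two load load P load ⇒ runs runs two load load runs two load load S load P load   [P → S load P]
runs runs two load load runs two load load S load P load ⇒ runs runs two load load runs two load load runs P load load P load   [S → runs P load]
runs runs two load load runs two load load runs P load load P load ⇒ runs runs two load load runs two load load runs bird load load P load   [P → bird]
runs runs two load load runs two load load runs bird load load P load ⇒ runs runs two load load runs two load load runs bird load load two load   [P → two]

S ⇒ runs P load ⇒ runs S load P load ⇒ runs runs P load load P load ⇒ runs runs two load load P load ⇒ runs runs two load load S load P load ⇒ runs runs two load load runs P load load P load ⇒ runs runs two load load runs two load load P load ⇒ runs runs two load load runs two load load S load P load ⇒ runs runs two load load runs two load load runs P load load P load ⇒ runs runs two load load runs two load load runs bird load load P load ⇒ runs runs two load load runs two load load runs bird load load two load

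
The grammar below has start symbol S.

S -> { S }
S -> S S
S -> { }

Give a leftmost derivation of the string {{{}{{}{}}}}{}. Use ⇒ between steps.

S ⇒ SS   [S -> S S]
SS ⇒ {S}S   [S -> { S }]
{S}S ⇒ {{S}}S   [S -> { S }]
{{S}}S ⇒ {{SS}}S   [S -> S S]
{{SS}}S ⇒ {{{}S}}S   [S -> { }]
{{{}S}}S ⇒ {{{}{S}}}S   [S -> { S }]
{{{}{S}}}S ⇒ {{{}{SS}}}S   [S -> S S]
{{{}{SS}}}S ⇒ {{{}{{}S}}}S   [S -> { }]
{{{}{{}S}}}S ⇒ {{{}{{}{}}}}S   [S -> { }]
{{{}{{}{}}}}S ⇒ {{{}{{}{}}}}{}   [S -> { }]

S ⇒ SS ⇒ {S}S ⇒ {{S}}S ⇒ {{SS}}S ⇒ {{{}S}}S ⇒ {{{}{S}}}S ⇒ {{{}{SS}}}S ⇒ {{{}{{}S}}}S ⇒ {{{}{{}{}}}}S ⇒ {{{}{{}{}}}}{}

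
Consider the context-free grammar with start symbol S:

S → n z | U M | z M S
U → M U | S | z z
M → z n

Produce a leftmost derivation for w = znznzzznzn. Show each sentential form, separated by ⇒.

S ⇒ UM ⇒ SM ⇒ UMM ⇒ MUMM ⇒ znUMM ⇒ znMUMM ⇒ znznUMM ⇒ znznzzMM ⇒ znznzzznM ⇒ znznzzznzn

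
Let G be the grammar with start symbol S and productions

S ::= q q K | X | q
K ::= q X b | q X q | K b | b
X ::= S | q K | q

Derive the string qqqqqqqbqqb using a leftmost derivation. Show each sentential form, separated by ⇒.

S ⇒ X   [S ::= X]
X ⇒ qK   [X ::= q K]
qK ⇒ qqXb   [K ::= q X b]
qqXb ⇒ qqqKb   [X ::= q K]
qqqKb ⇒ qqqqXqb   [K ::= q X q]
qqqqXqb ⇒ qqqqqKqb   [X ::= q K]
qqqqqKqb ⇒ qqqqqqXqqb   [K ::= q X q]
qqqqqqXqqb ⇒ qqqqqqqKqqb   [X ::= q K]
qqqqqqqKqqb ⇒ qqqqqqqbqqb   [K ::= b]

S ⇒ X ⇒ qK ⇒ qqXb ⇒ qqqKb ⇒ qqqqXqb ⇒ qqqqqKqb ⇒ qqqqqqXqqb ⇒ qqqqqqqKqqb ⇒ qqqqqqqbqqb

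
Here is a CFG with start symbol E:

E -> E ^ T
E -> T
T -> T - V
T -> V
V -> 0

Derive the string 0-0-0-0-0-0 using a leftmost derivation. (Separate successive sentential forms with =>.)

E=>T=>T-V=>T-V-V=>T-V-V-V=>T-V-V-V-V=>T-V-V-V-V-V=>V-V-V-V-V-V=>0-V-V-V-V-V=>0-0-V-V-V-V=>0-0-0-V-V-V=>0-0-0-0-V-V=>0-0-0-0-0-V=>0-0-0-0-0-0

E => T   [E -> T]
T => T-V   [T -> T - V]
T-V => T-V-V   [T -> T - V]
T-V-V => T-V-V-V   [T -> T - V]
T-V-V-V => T-V-V-V-V   [T -> T - V]
T-V-V-V-V => T-V-V-V-V-V   [T -> T - V]
T-V-V-V-V-V => V-V-V-V-V-V   [T -> V]
V-V-V-V-V-V => 0-V-V-V-V-V   [V -> 0]
0-V-V-V-V-V => 0-0-V-V-V-V   [V -> 0]
0-0-V-V-V-V => 0-0-0-V-V-V   [V -> 0]
0-0-0-V-V-V => 0-0-0-0-V-V   [V -> 0]
0-0-0-0-V-V => 0-0-0-0-0-V   [V -> 0]
0-0-0-0-0-V => 0-0-0-0-0-0   [V -> 0]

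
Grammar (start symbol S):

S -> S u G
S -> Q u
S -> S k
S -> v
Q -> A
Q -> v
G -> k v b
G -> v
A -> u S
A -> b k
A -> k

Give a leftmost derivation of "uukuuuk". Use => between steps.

S => Sk => Quk => Auk => uSuk => uQuuk => uAuuk => uuSuuk => uuQuuuk => uuAuuuk => uukuuuk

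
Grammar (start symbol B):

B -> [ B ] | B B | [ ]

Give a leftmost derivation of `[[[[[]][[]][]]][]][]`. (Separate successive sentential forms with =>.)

B => BB => [B]B => [BB]B => [[B]B]B => [[[B]]B]B => [[[BB]]B]B => [[[[B]B]]B]B => [[[[[]]B]]B]B => [[[[[]]BB]]B]B => [[[[[]][B]B]]B]B => [[[[[]][[]]B]]B]B => [[[[[]][[]][]]]B]B => [[[[[]][[]][]]][]]B => [[[[[]][[]][]]][]][]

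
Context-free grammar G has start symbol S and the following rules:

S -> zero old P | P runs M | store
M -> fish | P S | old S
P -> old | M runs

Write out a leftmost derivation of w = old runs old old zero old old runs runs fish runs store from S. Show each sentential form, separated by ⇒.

S ⇒ P runs M ⇒ old runs M ⇒ old runs old S ⇒ old runs old P runs M ⇒ old runs old M runs runs M ⇒ old runs old old S runs runs M ⇒ old runs old old zero old P runs runs M ⇒ old runs old old zero old old runs runs M ⇒ old runs old old zero old old runs runs P S ⇒ old runs old old zero old old runs runs M runs S ⇒ old runs old old zero old old runs runs fish runs S ⇒ old runs old old zero old old runs runs fish runs store

S ⇒ P runs M   [S -> P runs M]
P runs M ⇒ old runs M   [P -> old]
old runs M ⇒ old runs old S   [M -> old S]
old runs old S ⇒ old runs old P runs M   [S -> P runs M]
old runs old P runs M ⇒ old runs old M runs runs M   [P -> M runs]
old runs old M runs runs M ⇒ old runs old old S runs runs M   [M -> old S]
old runs old old S runs runs M ⇒ old runs old old zero old P runs runs M   [S -> zero old P]
old runs old old zero old P runs runs M ⇒ old runs old old zero old old runs runs M   [P -> old]
old runs old old zero old old runs runs M ⇒ old runs old old zero old old runs runs P S   [M -> P S]
old runs old old zero old old runs runs P S ⇒ old runs old old zero old old runs runs M runs S   [P -> M runs]
old runs old old zero old old runs runs M runs S ⇒ old runs old old zero old old runs runs fish runs S   [M -> fish]
old runs old old zero old old runs runs fish runs S ⇒ old runs old old zero old old runs runs fish runs store   [S -> store]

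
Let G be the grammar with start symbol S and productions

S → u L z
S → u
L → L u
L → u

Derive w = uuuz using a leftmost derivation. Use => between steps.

S=>uLz=>uLuz=>uuuz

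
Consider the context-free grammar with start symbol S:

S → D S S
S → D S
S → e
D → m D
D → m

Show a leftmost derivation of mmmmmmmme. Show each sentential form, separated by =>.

S=>DS=>mDS=>mmDS=>mmmDS=>mmmmDS=>mmmmmDS=>mmmmmmDS=>mmmmmmmDS=>mmmmmmmmS=>mmmmmmmme

S => DS   [S → D S]
DS => mDS   [D → m D]
mDS => mmDS   [D → m D]
mmDS => mmmDS   [D → m D]
mmmDS => mmmmDS   [D → m D]
mmmmDS => mmmmmDS   [D → m D]
mmmmmDS => mmmmmmDS   [D → m D]
mmmmmmDS => mmmmmmmDS   [D → m D]
mmmmmmmDS => mmmmmmmmS   [D → m]
mmmmmmmmS => mmmmmmmme   [S → e]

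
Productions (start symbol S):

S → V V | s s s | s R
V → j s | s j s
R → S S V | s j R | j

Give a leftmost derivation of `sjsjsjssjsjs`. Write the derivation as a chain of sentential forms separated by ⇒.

S ⇒ sR   [S → s R]
sR ⇒ sSSV   [R → S S V]
sSSV ⇒ sVVSV   [S → V V]
sVVSV ⇒ sjsVSV   [V → j s]
sjsVSV ⇒ sjsjsSV   [V → j s]
sjsjsSV ⇒ sjsjsVVV   [S → V V]
sjsjsVVV ⇒ sjsjsjsVV   [V → j s]
sjsjsjsVV ⇒ sjsjsjssjsV   [V → s j s]
sjsjsjssjsV ⇒ sjsjsjssjsjs   [V → j s]

S ⇒ sR ⇒ sSSV ⇒ sVVSV ⇒ sjsVSV ⇒ sjsjsSV ⇒ sjsjsVVV ⇒ sjsjsjsVV ⇒ sjsjsjssjsV ⇒ sjsjsjssjsjs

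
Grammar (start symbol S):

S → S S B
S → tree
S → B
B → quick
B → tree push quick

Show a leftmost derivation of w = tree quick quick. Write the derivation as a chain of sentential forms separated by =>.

S => S S B => tree S B => tree B B => tree quick B => tree quick quick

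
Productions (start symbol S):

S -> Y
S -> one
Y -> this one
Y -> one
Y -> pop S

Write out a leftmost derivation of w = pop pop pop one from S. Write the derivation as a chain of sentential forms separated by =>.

S => Y => pop S => pop Y => pop pop S => pop pop Y => pop pop pop S => pop pop pop Y => pop pop pop one

S => Y   [S -> Y]
Y => pop S   [Y -> pop S]
pop S => pop Y   [S -> Y]
pop Y => pop pop S   [Y -> pop S]
pop pop S => pop pop Y   [S -> Y]
pop pop Y => pop pop pop S   [Y -> pop S]
pop pop pop S => pop pop pop Y   [S -> Y]
pop pop pop Y => pop pop pop one   [Y -> one]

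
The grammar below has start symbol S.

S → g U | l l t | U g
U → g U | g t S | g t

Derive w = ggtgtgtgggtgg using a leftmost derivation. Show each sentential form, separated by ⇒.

S⇒gU⇒ggtS⇒ggtUg⇒ggtgtSg⇒ggtgtUgg⇒ggtgtgtSgg⇒ggtgtgtgUgg⇒ggtgtgtggUgg⇒ggtgtgtgggtgg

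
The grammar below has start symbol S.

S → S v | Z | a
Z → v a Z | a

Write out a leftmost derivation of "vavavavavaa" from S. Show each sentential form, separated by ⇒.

S⇒Z⇒vaZ⇒vavaZ⇒vavavaZ⇒vavavavaZ⇒vavavavavaZ⇒vavavavavaa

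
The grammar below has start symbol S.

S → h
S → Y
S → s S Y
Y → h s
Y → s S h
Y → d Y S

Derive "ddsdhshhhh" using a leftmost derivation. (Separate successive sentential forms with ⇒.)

S⇒Y⇒dYS⇒ddYSS⇒ddsShSS⇒ddsYhSS⇒ddsdYShSS⇒ddsdhsShSS⇒ddsdhshhSS⇒ddsdhshhhS⇒ddsdhshhhh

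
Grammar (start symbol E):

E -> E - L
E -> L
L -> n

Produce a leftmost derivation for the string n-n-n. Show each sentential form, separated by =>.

E => E-L => E-L-L => L-L-L => n-L-L => n-n-L => n-n-n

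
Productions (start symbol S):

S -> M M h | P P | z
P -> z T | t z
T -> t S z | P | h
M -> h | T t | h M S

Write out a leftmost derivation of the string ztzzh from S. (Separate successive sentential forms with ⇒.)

S ⇒ PP ⇒ zTP ⇒ zPP ⇒ ztzP ⇒ ztzzT ⇒ ztzzh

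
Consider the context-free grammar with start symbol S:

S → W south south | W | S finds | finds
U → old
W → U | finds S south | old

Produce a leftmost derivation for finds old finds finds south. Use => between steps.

S => W => finds S south => finds S finds south => finds S finds finds south => finds W finds finds south => finds U finds finds south => finds old finds finds south

S => W   [S → W]
W => finds S south   [W → finds S south]
finds S south => finds S finds south   [S → S finds]
finds S finds south => finds S finds finds south   [S → S finds]
finds S finds finds south => finds W finds finds south   [S → W]
finds W finds finds south => finds U finds finds south   [W → U]
finds U finds finds south => finds old finds finds south   [U → old]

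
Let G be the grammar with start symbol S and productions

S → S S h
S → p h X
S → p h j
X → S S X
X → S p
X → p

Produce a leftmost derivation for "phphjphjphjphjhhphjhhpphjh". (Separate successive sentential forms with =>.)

S => SSh   [S → S S h]
SSh => phXSh   [S → p h X]
phXSh => phSpSh   [X → S p]
phSpSh => phSShpSh   [S → S S h]
phSShpSh => phphjShpSh   [S → p h j]
phphjShpSh => phphjSShhpSh   [S → S S h]
phphjSShhpSh => phphjSShShhpSh   [S → S S h]
phphjSShShhpSh => phphjphjShShhpSh   [S → p h j]
phphjphjShShhpSh => phphjphjSShhShhpSh   [S → S S h]
phphjphjSShhShhpSh => phphjphjphjShhShhpSh   [S → p h j]
phphjphjphjShhShhpSh => phphjphjphjphjhhShhpSh   [S → p h j]
phphjphjphjphjhhShhpSh => phphjphjphjphjhhphjhhpSh   [S → p h j]
phphjphjphjphjhhphjhhpSh => phphjphjphjphjhhphjhhpphjh   [S → p h j]

S=>SSh=>phXSh=>phSpSh=>phSShpSh=>phphjShpSh=>phphjSShhpSh=>phphjSShShhpSh=>phphjphjShShhpSh=>phphjphjSShhShhpSh=>phphjphjphjShhShhpSh=>phphjphjphjphjhhShhpSh=>phphjphjphjphjhhphjhhpSh=>phphjphjphjphjhhphjhhpphjh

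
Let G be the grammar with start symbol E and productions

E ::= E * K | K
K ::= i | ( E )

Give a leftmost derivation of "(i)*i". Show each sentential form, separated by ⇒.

E ⇒ E*K   [E ::= E * K]
E*K ⇒ K*K   [E ::= K]
K*K ⇒ (E)*K   [K ::= ( E )]
(E)*K ⇒ (K)*K   [E ::= K]
(K)*K ⇒ (i)*K   [K ::= i]
(i)*K ⇒ (i)*i   [K ::= i]

E ⇒ E*K ⇒ K*K ⇒ (E)*K ⇒ (K)*K ⇒ (i)*K ⇒ (i)*i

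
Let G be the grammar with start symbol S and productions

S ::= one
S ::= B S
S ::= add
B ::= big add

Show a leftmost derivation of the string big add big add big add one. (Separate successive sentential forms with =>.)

S => B S => big add S => big add B S => big add big add S => big add big add B S => big add big add big add S => big add big add big add one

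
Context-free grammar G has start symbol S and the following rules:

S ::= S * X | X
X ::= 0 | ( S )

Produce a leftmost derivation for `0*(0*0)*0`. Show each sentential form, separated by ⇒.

S ⇒ S*X   [S ::= S * X]
S*X ⇒ S*X*X   [S ::= S * X]
S*X*X ⇒ X*X*X   [S ::= X]
X*X*X ⇒ 0*X*X   [X ::= 0]
0*X*X ⇒ 0*(S)*X   [X ::= ( S )]
0*(S)*X ⇒ 0*(S*X)*X   [S ::= S * X]
0*(S*X)*X ⇒ 0*(X*X)*X   [S ::= X]
0*(X*X)*X ⇒ 0*(0*X)*X   [X ::= 0]
0*(0*X)*X ⇒ 0*(0*0)*X   [X ::= 0]
0*(0*0)*X ⇒ 0*(0*0)*0   [X ::= 0]

S ⇒ S*X ⇒ S*X*X ⇒ X*X*X ⇒ 0*X*X ⇒ 0*(S)*X ⇒ 0*(S*X)*X ⇒ 0*(X*X)*X ⇒ 0*(0*X)*X ⇒ 0*(0*0)*X ⇒ 0*(0*0)*0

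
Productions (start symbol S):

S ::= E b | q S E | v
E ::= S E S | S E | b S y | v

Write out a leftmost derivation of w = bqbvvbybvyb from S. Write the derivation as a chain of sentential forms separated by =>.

S=>Eb=>bSyb=>bqSEyb=>bqEbEyb=>bqbSybEyb=>bqbEbybEyb=>bqbSEbybEyb=>bqbvEbybEyb=>bqbvvbybEyb=>bqbvvbybvyb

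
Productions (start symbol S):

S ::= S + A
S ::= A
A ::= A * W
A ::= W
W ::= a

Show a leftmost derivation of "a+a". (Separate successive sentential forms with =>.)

S => S+A   [S ::= S + A]
S+A => A+A   [S ::= A]
A+A => W+A   [A ::= W]
W+A => a+A   [W ::= a]
a+A => a+W   [A ::= W]
a+W => a+a   [W ::= a]

S=>S+A=>A+A=>W+A=>a+A=>a+W=>a+a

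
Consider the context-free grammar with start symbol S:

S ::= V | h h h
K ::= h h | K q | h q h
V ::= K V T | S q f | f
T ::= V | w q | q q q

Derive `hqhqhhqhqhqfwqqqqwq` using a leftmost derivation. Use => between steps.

S => V   [S ::= V]
V => KVT   [V ::= K V T]
KVT => KqVT   [K ::= K q]
KqVT => hqhqVT   [K ::= h q h]
hqhqVT => hqhqKVTT   [V ::= K V T]
hqhqKVTT => hqhqKqVTT   [K ::= K q]
hqhqKqVTT => hqhqhhqVTT   [K ::= h h]
hqhqhhqVTT => hqhqhhqKVTTT   [V ::= K V T]
hqhqhhqKVTTT => hqhqhhqKqVTTT   [K ::= K q]
hqhqhhqKqVTTT => hqhqhhqhqhqVTTT   [K ::= h q h]
hqhqhhqhqhqVTTT => hqhqhhqhqhqfTTT   [V ::= f]
hqhqhhqhqhqfTTT => hqhqhhqhqhqfwqTT   [T ::= w q]
hqhqhhqhqhqfwqTT => hqhqhhqhqhqfwqqqqT   [T ::= q q q]
hqhqhhqhqhqfwqqqqT => hqhqhhqhqhqfwqqqqwq   [T ::= w q]

S=>V=>KVT=>KqVT=>hqhqVT=>hqhqKVTT=>hqhqKqVTT=>hqhqhhqVTT=>hqhqhhqKVTTT=>hqhqhhqKqVTTT=>hqhqhhqhqhqVTTT=>hqhqhhqhqhqfTTT=>hqhqhhqhqhqfwqTT=>hqhqhhqhqhqfwqqqqT=>hqhqhhqhqhqfwqqqqwq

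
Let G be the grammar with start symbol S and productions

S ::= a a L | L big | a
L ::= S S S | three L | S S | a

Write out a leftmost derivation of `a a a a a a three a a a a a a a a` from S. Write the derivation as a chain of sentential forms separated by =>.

S => a a L   [S ::= a a L]
a a L => a a S S   [L ::= S S]
a a S S => a a a a L S   [S ::= a a L]
a a a a L S => a a a a S S S S   [L ::= S S S]
a a a a S S S S => a a a a a a L S S S   [S ::= a a L]
a a a a a a L S S S => a a a a a a three L S S S   [L ::= three L]
a a a a a a three L S S S => a a a a a a three S S S S S S   [L ::= S S S]
a a a a a a three S S S S S S => a a a a a a three a S S S S S   [S ::= a]
a a a a a a three a S S S S S => a a a a a a three a a a L S S S S   [S ::= a a L]
a a a a a a three a a a L S S S S => a a a a a a three a a a a S S S S   [L ::= a]
a a a a a a three a a a a S S S S => a a a a a a three a a a a a S S S   [S ::= a]
a a a a a a three a a a a a S S S => a a a a a a three a a a a a a S S   [S ::= a]
a a a a a a three a a a a a a S S => a a a a a a three a a a a a a a S   [S ::= a]
a a a a a a three a a a a a a a S => a a a a a a three a a a a a a a a   [S ::= a]

S => a a L => a a S S => a a a a L S => a a a a S S S S => a a a a a a L S S S => a a a a a a three L S S S => a a a a a a three S S S S S S => a a a a a a three a S S S S S => a a a a a a three a a a L S S S S => a a a a a a three a a a a S S S S => a a a a a a three a a a a a S S S => a a a a a a three a a a a a a S S => a a a a a a three a a a a a a a S => a a a a a a three a a a a a a a a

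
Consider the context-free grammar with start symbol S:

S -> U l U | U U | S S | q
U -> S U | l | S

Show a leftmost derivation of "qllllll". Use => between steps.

S => UlU => SlU => UUlU => SUUlU => UUUUlU => SUUUUlU => qUUUUlU => qlUUUlU => qllUUlU => qlllUlU => qlllllU => qllllll

S => UlU   [S -> U l U]
UlU => SlU   [U -> S]
SlU => UUlU   [S -> U U]
UUlU => SUUlU   [U -> S U]
SUUlU => UUUUlU   [S -> U U]
UUUUlU => SUUUUlU   [U -> S U]
SUUUUlU => qUUUUlU   [S -> q]
qUUUUlU => qlUUUlU   [U -> l]
qlUUUlU => qllUUlU   [U -> l]
qllUUlU => qlllUlU   [U -> l]
qlllUlU => qlllllU   [U -> l]
qlllllU => qllllll   [U -> l]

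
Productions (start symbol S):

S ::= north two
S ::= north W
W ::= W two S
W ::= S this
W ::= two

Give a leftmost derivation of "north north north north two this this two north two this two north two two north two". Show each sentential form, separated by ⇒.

S ⇒ north W   [S ::= north W]
north W ⇒ north W two S   [W ::= W two S]
north W two S ⇒ north W two S two S   [W ::= W two S]
north W two S two S ⇒ north S this two S two S   [W ::= S this]
north S this two S two S ⇒ north north W this two S two S   [S ::= north W]
north north W this two S two S ⇒ north north W two S this two S two S   [W ::= W two S]
north north W two S this two S two S ⇒ north north S this two S this two S two S   [W ::= S this]
north north S this two S this two S two S ⇒ north north north W this two S this two S two S   [S ::= north W]
north north north W this two S this two S two S ⇒ north north north S this this two S this two S two S   [W ::= S this]
north north north S this this two S this two S two S ⇒ north north north north W this this two S this two S two S   [S ::= north W]
north north north north W this this two S this two S two S ⇒ north north north north two this this two S this two S two S   [W ::= two]
north north north north two this this two S this two S two S ⇒ north north north north two this this two north two this two S two S   [S ::= north two]
north north north north two this this two north two this two S two S ⇒ north north north north two this this two north two this two north two two S   [S ::= north two]
north north north north two this this two north two this two north two two S ⇒ north north north north two this this two north two this two north two two north two   [S ::= north two]

S ⇒ north W ⇒ north W two S ⇒ north W two S two S ⇒ north S this two S two S ⇒ north north W this two S two S ⇒ north north W two S this two S two S ⇒ north north S this two S this two S two S ⇒ north north north W this two S this two S two S ⇒ north north north S this this two S this two S two S ⇒ north north north north W this this two S this two S two S ⇒ north north north north two this this two S this two S two S ⇒ north north north north two this this two north two this two S two S ⇒ north north north north two this this two north two this two north two two S ⇒ north north north north two this this two north two this two north two two north two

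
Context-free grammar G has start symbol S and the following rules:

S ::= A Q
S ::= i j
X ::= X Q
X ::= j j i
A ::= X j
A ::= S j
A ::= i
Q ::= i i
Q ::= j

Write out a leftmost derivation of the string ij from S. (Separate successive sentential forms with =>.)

S => AQ => iQ => ij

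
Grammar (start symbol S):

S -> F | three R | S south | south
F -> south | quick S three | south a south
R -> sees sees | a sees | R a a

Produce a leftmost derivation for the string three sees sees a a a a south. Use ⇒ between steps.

S ⇒ S south ⇒ three R south ⇒ three R a a south ⇒ three R a a a a south ⇒ three sees sees a a a a south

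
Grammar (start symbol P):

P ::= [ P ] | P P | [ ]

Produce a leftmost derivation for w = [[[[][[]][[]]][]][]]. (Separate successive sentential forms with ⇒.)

P ⇒ [P]   [P ::= [ P ]]
[P] ⇒ [PP]   [P ::= P P]
[PP] ⇒ [[P]P]   [P ::= [ P ]]
[[P]P] ⇒ [[PP]P]   [P ::= P P]
[[PP]P] ⇒ [[[P]P]P]   [P ::= [ P ]]
[[[P]P]P] ⇒ [[[PP]P]P]   [P ::= P P]
[[[PP]P]P] ⇒ [[[[]P]P]P]   [P ::= [ ]]
[[[[]P]P]P] ⇒ [[[[]PP]P]P]   [P ::= P P]
[[[[]PP]P]P] ⇒ [[[[][P]P]P]P]   [P ::= [ P ]]
[[[[][P]P]P]P] ⇒ [[[[][[]]P]P]P]   [P ::= [ ]]
[[[[][[]]P]P]P] ⇒ [[[[][[]][P]]P]P]   [P ::= [ P ]]
[[[[][[]][P]]P]P] ⇒ [[[[][[]][[]]]P]P]   [P ::= [ ]]
[[[[][[]][[]]]P]P] ⇒ [[[[][[]][[]]][]]P]   [P ::= [ ]]
[[[[][[]][[]]][]]P] ⇒ [[[[][[]][[]]][]][]]   [P ::= [ ]]

P⇒[P]⇒[PP]⇒[[P]P]⇒[[PP]P]⇒[[[P]P]P]⇒[[[PP]P]P]⇒[[[[]P]P]P]⇒[[[[]PP]P]P]⇒[[[[][P]P]P]P]⇒[[[[][[]]P]P]P]⇒[[[[][[]][P]]P]P]⇒[[[[][[]][[]]]P]P]⇒[[[[][[]][[]]][]]P]⇒[[[[][[]][[]]][]][]]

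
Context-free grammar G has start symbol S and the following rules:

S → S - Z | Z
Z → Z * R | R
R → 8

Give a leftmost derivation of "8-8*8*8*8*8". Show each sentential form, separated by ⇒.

S ⇒ S-Z   [S → S - Z]
S-Z ⇒ Z-Z   [S → Z]
Z-Z ⇒ R-Z   [Z → R]
R-Z ⇒ 8-Z   [R → 8]
8-Z ⇒ 8-Z*R   [Z → Z * R]
8-Z*R ⇒ 8-Z*R*R   [Z → Z * R]
8-Z*R*R ⇒ 8-Z*R*R*R   [Z → Z * R]
8-Z*R*R*R ⇒ 8-Z*R*R*R*R   [Z → Z * R]
8-Z*R*R*R*R ⇒ 8-R*R*R*R*R   [Z → R]
8-R*R*R*R*R ⇒ 8-8*R*R*R*R   [R → 8]
8-8*R*R*R*R ⇒ 8-8*8*R*R*R   [R → 8]
8-8*8*R*R*R ⇒ 8-8*8*8*R*R   [R → 8]
8-8*8*8*R*R ⇒ 8-8*8*8*8*R   [R → 8]
8-8*8*8*8*R ⇒ 8-8*8*8*8*8   [R → 8]

S ⇒ S-Z ⇒ Z-Z ⇒ R-Z ⇒ 8-Z ⇒ 8-Z*R ⇒ 8-Z*R*R ⇒ 8-Z*R*R*R ⇒ 8-Z*R*R*R*R ⇒ 8-R*R*R*R*R ⇒ 8-8*R*R*R*R ⇒ 8-8*8*R*R*R ⇒ 8-8*8*8*R*R ⇒ 8-8*8*8*8*R ⇒ 8-8*8*8*8*8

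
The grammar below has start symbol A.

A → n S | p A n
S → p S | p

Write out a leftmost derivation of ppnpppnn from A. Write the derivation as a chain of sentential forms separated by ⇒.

A ⇒ pAn   [A → p A n]
pAn ⇒ ppAnn   [A → p A n]
ppAnn ⇒ ppnSnn   [A → n S]
ppnSnn ⇒ ppnpSnn   [S → p S]
ppnpSnn ⇒ ppnppSnn   [S → p S]
ppnppSnn ⇒ ppnpppnn   [S → p]

A ⇒ pAn ⇒ ppAnn ⇒ ppnSnn ⇒ ppnpSnn ⇒ ppnppSnn ⇒ ppnpppnn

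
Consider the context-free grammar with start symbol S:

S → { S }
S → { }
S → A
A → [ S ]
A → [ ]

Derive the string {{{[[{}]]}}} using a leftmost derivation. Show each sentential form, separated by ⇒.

S⇒{S}⇒{{S}}⇒{{{S}}}⇒{{{A}}}⇒{{{[S]}}}⇒{{{[A]}}}⇒{{{[[S]]}}}⇒{{{[[{}]]}}}

S ⇒ {S}   [S → { S }]
{S} ⇒ {{S}}   [S → { S }]
{{S}} ⇒ {{{S}}}   [S → { S }]
{{{S}}} ⇒ {{{A}}}   [S → A]
{{{A}}} ⇒ {{{[S]}}}   [A → [ S ]]
{{{[S]}}} ⇒ {{{[A]}}}   [S → A]
{{{[A]}}} ⇒ {{{[[S]]}}}   [A → [ S ]]
{{{[[S]]}}} ⇒ {{{[[{}]]}}}   [S → { }]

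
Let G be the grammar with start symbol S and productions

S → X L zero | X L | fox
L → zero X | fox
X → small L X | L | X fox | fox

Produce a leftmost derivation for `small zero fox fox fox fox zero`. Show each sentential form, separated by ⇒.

S ⇒ X L zero   [S → X L zero]
X L zero ⇒ small L X L zero   [X → small L X]
small L X L zero ⇒ small zero X X L zero   [L → zero X]
small zero X X L zero ⇒ small zero L X L zero   [X → L]
small zero L X L zero ⇒ small zero fox X L zero   [L → fox]
small zero fox X L zero ⇒ small zero fox X fox L zero   [X → X fox]
small zero fox X fox L zero ⇒ small zero fox L fox L zero   [X → L]
small zero fox L fox L zero ⇒ small zero fox fox fox L zero   [L → fox]
small zero fox fox fox L zero ⇒ small zero fox fox fox fox zero   [L → fox]

S ⇒ X L zero ⇒ small L X L zero ⇒ small zero X X L zero ⇒ small zero L X L zero ⇒ small zero fox X L zero ⇒ small zero fox X fox L zero ⇒ small zero fox L fox L zero ⇒ small zero fox fox fox L zero ⇒ small zero fox fox fox fox zero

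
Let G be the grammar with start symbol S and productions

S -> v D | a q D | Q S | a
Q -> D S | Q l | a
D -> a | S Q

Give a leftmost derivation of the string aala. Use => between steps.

S => QS   [S -> Q S]
QS => QlS   [Q -> Q l]
QlS => DSlS   [Q -> D S]
DSlS => aSlS   [D -> a]
aSlS => aalS   [S -> a]
aalS => aala   [S -> a]

S => QS => QlS => DSlS => aSlS => aalS => aala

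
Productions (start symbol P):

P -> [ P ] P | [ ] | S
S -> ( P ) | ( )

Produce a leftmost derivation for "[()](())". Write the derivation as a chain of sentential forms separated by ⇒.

P ⇒ [P]P   [P -> [ P ] P]
[P]P ⇒ [S]P   [P -> S]
[S]P ⇒ [()]P   [S -> ( )]
[()]P ⇒ [()]S   [P -> S]
[()]S ⇒ [()](P)   [S -> ( P )]
[()](P) ⇒ [()](S)   [P -> S]
[()](S) ⇒ [()](())   [S -> ( )]

P ⇒ [P]P ⇒ [S]P ⇒ [()]P ⇒ [()]S ⇒ [()](P) ⇒ [()](S) ⇒ [()](())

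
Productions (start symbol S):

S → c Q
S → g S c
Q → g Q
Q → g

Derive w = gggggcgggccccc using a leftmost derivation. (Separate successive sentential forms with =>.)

S => gSc   [S → g S c]
gSc => ggScc   [S → g S c]
ggScc => gggSccc   [S → g S c]
gggSccc => ggggScccc   [S → g S c]
ggggScccc => gggggSccccc   [S → g S c]
gggggSccccc => gggggcQccccc   [S → c Q]
gggggcQccccc => gggggcgQccccc   [Q → g Q]
gggggcgQccccc => gggggcggQccccc   [Q → g Q]
gggggcggQccccc => gggggcgggccccc   [Q → g]

S => gSc => ggScc => gggSccc => ggggScccc => gggggSccccc => gggggcQccccc => gggggcgQccccc => gggggcggQccccc => gggggcgggccccc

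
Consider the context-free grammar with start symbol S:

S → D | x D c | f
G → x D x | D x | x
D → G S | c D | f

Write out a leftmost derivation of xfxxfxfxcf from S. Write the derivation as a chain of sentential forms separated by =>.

S => D => GS => DxS => GSxS => xDxSxS => xfxSxS => xfxDxS => xfxGSxS => xfxxDxSxS => xfxxfxSxS => xfxxfxfxS => xfxxfxfxD => xfxxfxfxcD => xfxxfxfxcf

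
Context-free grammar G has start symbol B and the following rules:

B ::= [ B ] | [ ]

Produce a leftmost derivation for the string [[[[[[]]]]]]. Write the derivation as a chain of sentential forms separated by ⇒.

B ⇒ [B]   [B ::= [ B ]]
[B] ⇒ [[B]]   [B ::= [ B ]]
[[B]] ⇒ [[[B]]]   [B ::= [ B ]]
[[[B]]] ⇒ [[[[B]]]]   [B ::= [ B ]]
[[[[B]]]] ⇒ [[[[[B]]]]]   [B ::= [ B ]]
[[[[[B]]]]] ⇒ [[[[[[]]]]]]   [B ::= [ ]]

B ⇒ [B] ⇒ [[B]] ⇒ [[[B]]] ⇒ [[[[B]]]] ⇒ [[[[[B]]]]] ⇒ [[[[[[]]]]]]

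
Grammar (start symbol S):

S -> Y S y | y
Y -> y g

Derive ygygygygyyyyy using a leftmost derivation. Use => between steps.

S => YSy => ygSy => ygYSyy => ygygSyy => ygygYSyyy => ygygygSyyy => ygygygYSyyyy => ygygygygSyyyy => ygygygygyyyyy

S => YSy   [S -> Y S y]
YSy => ygSy   [Y -> y g]
ygSy => ygYSyy   [S -> Y S y]
ygYSyy => ygygSyy   [Y -> y g]
ygygSyy => ygygYSyyy   [S -> Y S y]
ygygYSyyy => ygygygSyyy   [Y -> y g]
ygygygSyyy => ygygygYSyyyy   [S -> Y S y]
ygygygYSyyyy => ygygygygSyyyy   [Y -> y g]
ygygygygSyyyy => ygygygygyyyyy   [S -> y]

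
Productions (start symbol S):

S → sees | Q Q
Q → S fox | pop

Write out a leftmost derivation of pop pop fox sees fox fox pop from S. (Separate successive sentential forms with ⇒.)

S ⇒ Q Q ⇒ S fox Q ⇒ Q Q fox Q ⇒ S fox Q fox Q ⇒ Q Q fox Q fox Q ⇒ pop Q fox Q fox Q ⇒ pop pop fox Q fox Q ⇒ pop pop fox S fox fox Q ⇒ pop pop fox sees fox fox Q ⇒ pop pop fox sees fox fox pop

S ⇒ Q Q   [S → Q Q]
Q Q ⇒ S fox Q   [Q → S fox]
S fox Q ⇒ Q Q fox Q   [S → Q Q]
Q Q fox Q ⇒ S fox Q fox Q   [Q → S fox]
S fox Q fox Q ⇒ Q Q fox Q fox Q   [S → Q Q]
Q Q fox Q fox Q ⇒ pop Q fox Q fox Q   [Q → pop]
pop Q fox Q fox Q ⇒ pop pop fox Q fox Q   [Q → pop]
pop pop fox Q fox Q ⇒ pop pop fox S fox fox Q   [Q → S fox]
pop pop fox S fox fox Q ⇒ pop pop fox sees fox fox Q   [S → sees]
pop pop fox sees fox fox Q ⇒ pop pop fox sees fox fox pop   [Q → pop]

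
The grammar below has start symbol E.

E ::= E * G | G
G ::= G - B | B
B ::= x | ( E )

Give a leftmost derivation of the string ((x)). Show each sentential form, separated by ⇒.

E ⇒ G   [E ::= G]
G ⇒ B   [G ::= B]
B ⇒ (E)   [B ::= ( E )]
(E) ⇒ (G)   [E ::= G]
(G) ⇒ (B)   [G ::= B]
(B) ⇒ ((E))   [B ::= ( E )]
((E)) ⇒ ((G))   [E ::= G]
((G)) ⇒ ((B))   [G ::= B]
((B)) ⇒ ((x))   [B ::= x]

E ⇒ G ⇒ B ⇒ (E) ⇒ (G) ⇒ (B) ⇒ ((E)) ⇒ ((G)) ⇒ ((B)) ⇒ ((x))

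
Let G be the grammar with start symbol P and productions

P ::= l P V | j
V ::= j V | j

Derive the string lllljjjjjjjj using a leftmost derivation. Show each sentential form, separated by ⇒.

P⇒lPV⇒llPVV⇒lllPVVV⇒llllPVVVV⇒lllljVVVV⇒lllljjVVVV⇒lllljjjVVVV⇒lllljjjjVVVV⇒lllljjjjjVVV⇒lllljjjjjjVV⇒lllljjjjjjjV⇒lllljjjjjjjj

P ⇒ lPV   [P ::= l P V]
lPV ⇒ llPVV   [P ::= l P V]
llPVV ⇒ lllPVVV   [P ::= l P V]
lllPVVV ⇒ llllPVVVV   [P ::= l P V]
llllPVVVV ⇒ lllljVVVV   [P ::= j]
lllljVVVV ⇒ lllljjVVVV   [V ::= j V]
lllljjVVVV ⇒ lllljjjVVVV   [V ::= j V]
lllljjjVVVV ⇒ lllljjjjVVVV   [V ::= j V]
lllljjjjVVVV ⇒ lllljjjjjVVV   [V ::= j]
lllljjjjjVVV ⇒ lllljjjjjjVV   [V ::= j]
lllljjjjjjVV ⇒ lllljjjjjjjV   [V ::= j]
lllljjjjjjjV ⇒ lllljjjjjjjj   [V ::= j]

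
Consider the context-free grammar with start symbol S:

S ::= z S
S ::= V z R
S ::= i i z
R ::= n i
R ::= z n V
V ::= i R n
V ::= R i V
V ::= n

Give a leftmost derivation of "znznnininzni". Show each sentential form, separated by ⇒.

S ⇒ VzR ⇒ RiVzR ⇒ znViVzR ⇒ znRiViVzR ⇒ znznViViVzR ⇒ znznniViVzR ⇒ znznniniVzR ⇒ znznnininzR ⇒ znznnininzni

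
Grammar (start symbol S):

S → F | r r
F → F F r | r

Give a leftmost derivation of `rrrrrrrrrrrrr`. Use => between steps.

S => F => FFr => FFrFr => FFrFrFr => FFrFrFrFr => rFrFrFrFr => rFFrrFrFrFr => rFFrFrrFrFrFr => rrFrFrrFrFrFr => rrrrFrrFrFrFr => rrrrrrrFrFrFr => rrrrrrrrrFrFr => rrrrrrrrrrrFr => rrrrrrrrrrrrr

S => F   [S → F]
F => FFr   [F → F F r]
FFr => FFrFr   [F → F F r]
FFrFr => FFrFrFr   [F → F F r]
FFrFrFr => FFrFrFrFr   [F → F F r]
FFrFrFrFr => rFrFrFrFr   [F → r]
rFrFrFrFr => rFFrrFrFrFr   [F → F F r]
rFFrrFrFrFr => rFFrFrrFrFrFr   [F → F F r]
rFFrFrrFrFrFr => rrFrFrrFrFrFr   [F → r]
rrFrFrrFrFrFr => rrrrFrrFrFrFr   [F → r]
rrrrFrrFrFrFr => rrrrrrrFrFrFr   [F → r]
rrrrrrrFrFrFr => rrrrrrrrrFrFr   [F → r]
rrrrrrrrrFrFr => rrrrrrrrrrrFr   [F → r]
rrrrrrrrrrrFr => rrrrrrrrrrrrr   [F → r]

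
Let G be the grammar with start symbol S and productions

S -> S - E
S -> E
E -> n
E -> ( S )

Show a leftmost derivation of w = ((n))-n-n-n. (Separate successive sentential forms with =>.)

S => S-E   [S -> S - E]
S-E => S-E-E   [S -> S - E]
S-E-E => S-E-E-E   [S -> S - E]
S-E-E-E => E-E-E-E   [S -> E]
E-E-E-E => (S)-E-E-E   [E -> ( S )]
(S)-E-E-E => (E)-E-E-E   [S -> E]
(E)-E-E-E => ((S))-E-E-E   [E -> ( S )]
((S))-E-E-E => ((E))-E-E-E   [S -> E]
((E))-E-E-E => ((n))-E-E-E   [E -> n]
((n))-E-E-E => ((n))-n-E-E   [E -> n]
((n))-n-E-E => ((n))-n-n-E   [E -> n]
((n))-n-n-E => ((n))-n-n-n   [E -> n]

S=>S-E=>S-E-E=>S-E-E-E=>E-E-E-E=>(S)-E-E-E=>(E)-E-E-E=>((S))-E-E-E=>((E))-E-E-E=>((n))-E-E-E=>((n))-n-E-E=>((n))-n-n-E=>((n))-n-n-n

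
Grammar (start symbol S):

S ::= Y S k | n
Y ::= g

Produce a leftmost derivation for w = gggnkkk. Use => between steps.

S => YSk => gSk => gYSkk => ggSkk => ggYSkkk => gggSkkk => gggnkkk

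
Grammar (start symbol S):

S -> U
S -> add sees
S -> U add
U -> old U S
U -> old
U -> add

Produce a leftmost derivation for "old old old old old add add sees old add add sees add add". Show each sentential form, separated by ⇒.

S ⇒ U add ⇒ old U S add ⇒ old old S add ⇒ old old U add add ⇒ old old old U S add add ⇒ old old old old U S S add add ⇒ old old old old old U S S S add add ⇒ old old old old old add S S S add add ⇒ old old old old old add add sees S S add add ⇒ old old old old old add add sees U add S add add ⇒ old old old old old add add sees old add S add add ⇒ old old old old old add add sees old add add sees add add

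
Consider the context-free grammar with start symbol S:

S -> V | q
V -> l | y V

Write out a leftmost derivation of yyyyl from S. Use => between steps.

S => V => yV => yyV => yyyV => yyyyV => yyyyl

S => V   [S -> V]
V => yV   [V -> y V]
yV => yyV   [V -> y V]
yyV => yyyV   [V -> y V]
yyyV => yyyyV   [V -> y V]
yyyyV => yyyyl   [V -> l]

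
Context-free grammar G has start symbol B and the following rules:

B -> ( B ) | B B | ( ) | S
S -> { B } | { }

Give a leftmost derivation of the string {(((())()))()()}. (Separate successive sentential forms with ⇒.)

B ⇒ S ⇒ {B} ⇒ {BB} ⇒ {BBB} ⇒ {(B)BB} ⇒ {((B))BB} ⇒ {((BB))BB} ⇒ {(((B)B))BB} ⇒ {(((())B))BB} ⇒ {(((())()))BB} ⇒ {(((())()))()B} ⇒ {(((())()))()()}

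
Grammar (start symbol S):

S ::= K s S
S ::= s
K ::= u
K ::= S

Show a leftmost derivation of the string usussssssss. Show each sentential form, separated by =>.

S => KsS   [S ::= K s S]
KsS => SsS   [K ::= S]
SsS => KsSsS   [S ::= K s S]
KsSsS => usSsS   [K ::= u]
usSsS => usKsSsS   [S ::= K s S]
usKsSsS => usSsSsS   [K ::= S]
usSsSsS => usKsSsSsS   [S ::= K s S]
usKsSsSsS => usSsSsSsS   [K ::= S]
usSsSsSsS => usKsSsSsSsS   [S ::= K s S]
usKsSsSsSsS => ususSsSsSsS   [K ::= u]
ususSsSsSsS => ususssSsSsS   [S ::= s]
ususssSsSsS => ususssssSsS   [S ::= s]
ususssssSsS => ususssssssS   [S ::= s]
ususssssssS => usussssssss   [S ::= s]

S=>KsS=>SsS=>KsSsS=>usSsS=>usKsSsS=>usSsSsS=>usKsSsSsS=>usSsSsSsS=>usKsSsSsSsS=>ususSsSsSsS=>ususssSsSsS=>ususssssSsS=>ususssssssS=>usussssssss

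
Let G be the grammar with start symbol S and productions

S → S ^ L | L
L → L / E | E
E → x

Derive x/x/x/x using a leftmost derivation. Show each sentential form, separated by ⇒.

S ⇒ L ⇒ L/E ⇒ L/E/E ⇒ L/E/E/E ⇒ E/E/E/E ⇒ x/E/E/E ⇒ x/x/E/E ⇒ x/x/x/E ⇒ x/x/x/x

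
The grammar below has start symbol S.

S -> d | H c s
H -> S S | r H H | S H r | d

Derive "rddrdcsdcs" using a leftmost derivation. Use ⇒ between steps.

S ⇒ Hcs   [S -> H c s]
Hcs ⇒ SScs   [H -> S S]
SScs ⇒ HcsScs   [S -> H c s]
HcsScs ⇒ rHHcsScs   [H -> r H H]
rHHcsScs ⇒ rSHrHcsScs   [H -> S H r]
rSHrHcsScs ⇒ rdHrHcsScs   [S -> d]
rdHrHcsScs ⇒ rddrHcsScs   [H -> d]
rddrHcsScs ⇒ rddrdcsScs   [H -> d]
rddrdcsScs ⇒ rddrdcsdcs   [S -> d]

S ⇒ Hcs ⇒ SScs ⇒ HcsScs ⇒ rHHcsScs ⇒ rSHrHcsScs ⇒ rdHrHcsScs ⇒ rddrHcsScs ⇒ rddrdcsScs ⇒ rddrdcsdcs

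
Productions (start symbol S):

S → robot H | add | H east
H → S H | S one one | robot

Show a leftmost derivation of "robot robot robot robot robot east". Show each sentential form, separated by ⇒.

S ⇒ H east ⇒ S H east ⇒ robot H H east ⇒ robot S H H east ⇒ robot robot H H H east ⇒ robot robot robot H H east ⇒ robot robot robot robot H east ⇒ robot robot robot robot robot east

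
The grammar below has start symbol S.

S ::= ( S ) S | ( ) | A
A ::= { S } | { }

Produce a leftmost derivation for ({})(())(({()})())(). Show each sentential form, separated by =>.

S => (S)S => (A)S => ({})S => ({})(S)S => ({})(())S => ({})(())(S)S => ({})(())((S)S)S => ({})(())((A)S)S => ({})(())(({S})S)S => ({})(())(({()})S)S => ({})(())(({()})())S => ({})(())(({()})())()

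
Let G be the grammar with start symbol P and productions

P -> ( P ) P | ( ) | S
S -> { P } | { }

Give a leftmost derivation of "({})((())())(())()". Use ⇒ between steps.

P ⇒ (P)P   [P -> ( P ) P]
(P)P ⇒ (S)P   [P -> S]
(S)P ⇒ ({})P   [S -> { }]
({})P ⇒ ({})(P)P   [P -> ( P ) P]
({})(P)P ⇒ ({})((P)P)P   [P -> ( P ) P]
({})((P)P)P ⇒ ({})((())P)P   [P -> ( )]
({})((())P)P ⇒ ({})((())())P   [P -> ( )]
({})((())())P ⇒ ({})((())())(P)P   [P -> ( P ) P]
({})((())())(P)P ⇒ ({})((())())(())P   [P -> ( )]
({})((())())(())P ⇒ ({})((())())(())()   [P -> ( )]

P⇒(P)P⇒(S)P⇒({})P⇒({})(P)P⇒({})((P)P)P⇒({})((())P)P⇒({})((())())P⇒({})((())())(P)P⇒({})((())())(())P⇒({})((())())(())()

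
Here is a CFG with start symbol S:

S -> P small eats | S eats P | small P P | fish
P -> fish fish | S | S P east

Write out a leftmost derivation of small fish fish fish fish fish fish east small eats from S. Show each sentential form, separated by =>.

S => P small eats   [S -> P small eats]
P small eats => S P east small eats   [P -> S P east]
S P east small eats => small P P P east small eats   [S -> small P P]
small P P P east small eats => small fish fish P P east small eats   [P -> fish fish]
small fish fish P P east small eats => small fish fish fish fish P east small eats   [P -> fish fish]
small fish fish fish fish P east small eats => small fish fish fish fish fish fish east small eats   [P -> fish fish]

S => P small eats => S P east small eats => small P P P east small eats => small fish fish P P east small eats => small fish fish fish fish P east small eats => small fish fish fish fish fish fish east small eats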